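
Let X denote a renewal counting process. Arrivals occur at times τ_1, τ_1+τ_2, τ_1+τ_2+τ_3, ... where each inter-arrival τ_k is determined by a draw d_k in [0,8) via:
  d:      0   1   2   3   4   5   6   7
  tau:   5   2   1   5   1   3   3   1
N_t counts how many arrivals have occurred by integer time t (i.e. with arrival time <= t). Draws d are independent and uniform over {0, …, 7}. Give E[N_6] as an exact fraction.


572889/262144

Inter-arrival values over d=0..7: [5, 2, 1, 5, 1, 3, 3, 1]
Each d has probability 1/8, so the pmf of τ is: f(1) = 3/8, f(2) = 1/8, f(3) = 1/4, f(5) = 1/4
Renewal equation for m(n) = E[N_n]: condition on τ_1 = k (if k <= n, one arrival plus a fresh copy on the remaining n−k steps): m(n) = F(n) + Σ_{k<=n} f(k)·m(n−k), where F(n) = P(τ <= n) and m(0) = 0
m(1) = F(1) = 3/8
m(2) = F(2) + f(1)·m(1) = 1/2 + 3/8·3/8 = 41/64
m(3) = F(3) + f(1)·m(2) + f(2)·m(1) = 3/4 + 3/8·41/64 + 1/8·3/8 = 531/512
m(4) = F(4) + f(1)·m(3) + f(2)·m(2) + f(3)·m(1) = 3/4 + 3/8·531/512 + 1/8·41/64 + 1/4·3/8 = 5377/4096
m(5) = F(5) + f(1)·m(4) + f(2)·m(3) + f(3)·m(2) = 1 + 3/8·5377/4096 + 1/8·531/512 + 1/4·41/64 = 58395/32768
m(6) = F(6) + f(1)·m(5) + f(2)·m(4) + f(3)·m(3) + f(5)·m(1) = 1 + 3/8·58395/32768 + 1/8·5377/4096 + 1/4·531/512 + 1/4·3/8 = 572889/262144
E[N_6] = m(6) = 572889/262144


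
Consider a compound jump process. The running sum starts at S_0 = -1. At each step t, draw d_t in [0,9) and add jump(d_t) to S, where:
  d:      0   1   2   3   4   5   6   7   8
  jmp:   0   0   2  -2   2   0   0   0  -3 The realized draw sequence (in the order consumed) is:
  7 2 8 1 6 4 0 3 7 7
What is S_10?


-2

t=0: S=-1, d=7, jump=0, S_1=-1
t=1: S=-1, d=2, jump=2, S_2=1
t=2: S=1, d=8, jump=-3, S_3=-2
t=3: S=-2, d=1, jump=0, S_4=-2
t=4: S=-2, d=6, jump=0, S_5=-2
t=5: S=-2, d=4, jump=2, S_6=0
t=6: S=0, d=0, jump=0, S_7=0
t=7: S=0, d=3, jump=-2, S_8=-2
t=8: S=-2, d=7, jump=0, S_9=-2
t=9: S=-2, d=7, jump=0, S_10=-2


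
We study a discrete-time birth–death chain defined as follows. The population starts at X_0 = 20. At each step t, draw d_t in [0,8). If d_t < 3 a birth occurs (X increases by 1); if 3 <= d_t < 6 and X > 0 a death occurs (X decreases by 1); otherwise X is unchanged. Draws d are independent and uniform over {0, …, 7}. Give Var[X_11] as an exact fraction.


X can drop by at most 1 per step and X_0 = 20 > T = 11, so X_t >= 20 − t >= 9 > 0 for every t <= 11: the floor at 0 (the 'and X > 0' condition) never binds. Hence X_11 = X_0 + Σ_{t<11} Y_t with i.i.d. increments Y_t = y(d_t) ∈ {+1, −1, 0}.
Outcome values over d=0..7: [1, 1, 1, -1, -1, -1, 0, 0]
Σy = 0, Σy² = 6, M = 8
μ = 0/8 = 0,  σ² = 6/8 − (0)² = 3/4
Independent increments: Var[X_11] = 11·σ² = 11·(3/4) = 33/4

33/4


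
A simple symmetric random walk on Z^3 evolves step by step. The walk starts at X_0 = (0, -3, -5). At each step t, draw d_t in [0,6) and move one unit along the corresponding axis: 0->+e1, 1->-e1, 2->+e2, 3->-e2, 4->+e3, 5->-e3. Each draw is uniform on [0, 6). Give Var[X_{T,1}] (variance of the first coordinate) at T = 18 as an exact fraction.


Outcome values over d=0..5: [1, -1, 0, 0, 0, 0]
Σy = 0, Σy² = 2, M = 6
μ = 0/6 = 0,  σ² = 2/6 − (0)² = 1/3
Independent increments: Var[X_18] = 18·σ² = 18·(1/3) = 6

6


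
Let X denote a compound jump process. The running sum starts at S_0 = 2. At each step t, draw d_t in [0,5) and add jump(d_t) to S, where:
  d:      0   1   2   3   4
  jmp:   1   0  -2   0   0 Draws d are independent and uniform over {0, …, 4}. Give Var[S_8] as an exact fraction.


Outcome values over d=0..4: [1, 0, -2, 0, 0]
Σy = -1, Σy² = 5, M = 5
μ = -1/5 = -1/5,  σ² = 5/5 − (-1/5)² = 24/25
Independent increments: Var[S_8] = 8·σ² = 8·(24/25) = 192/25

192/25


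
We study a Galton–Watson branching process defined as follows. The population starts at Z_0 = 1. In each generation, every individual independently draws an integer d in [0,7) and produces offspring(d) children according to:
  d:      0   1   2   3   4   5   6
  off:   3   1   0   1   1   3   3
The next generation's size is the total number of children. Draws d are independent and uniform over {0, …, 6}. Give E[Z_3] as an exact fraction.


Outcome values over d=0..6: [3, 1, 0, 1, 1, 3, 3]
Σy = 12, Σy² = 30, M = 7
μ = 12/7 = 12/7,  σ² = 30/7 − (12/7)² = 66/49
E[Z_0] = 1
E[Z_1] = 12/7·E[Z_0] = 12/7
E[Z_2] = 12/7·E[Z_1] = 144/49
E[Z_3] = 12/7·E[Z_2] = 1728/343

1728/343


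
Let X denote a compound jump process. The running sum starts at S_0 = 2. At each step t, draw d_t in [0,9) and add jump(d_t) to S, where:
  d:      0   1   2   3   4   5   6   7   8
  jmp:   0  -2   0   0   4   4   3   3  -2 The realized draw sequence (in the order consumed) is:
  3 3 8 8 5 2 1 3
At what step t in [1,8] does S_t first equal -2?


t=0: S=2, d=3, jump=0, S_1=2
t=1: S=2, d=3, jump=0, S_2=2
t=2: S=2, d=8, jump=-2, S_3=0
t=3: S=0, d=8, jump=-2, S_4=-2
t=4: S=-2, d=5, jump=4, S_5=2
t=5: S=2, d=2, jump=0, S_6=2
t=6: S=2, d=1, jump=-2, S_7=0
t=7: S=0, d=3, jump=0, S_8=0

4


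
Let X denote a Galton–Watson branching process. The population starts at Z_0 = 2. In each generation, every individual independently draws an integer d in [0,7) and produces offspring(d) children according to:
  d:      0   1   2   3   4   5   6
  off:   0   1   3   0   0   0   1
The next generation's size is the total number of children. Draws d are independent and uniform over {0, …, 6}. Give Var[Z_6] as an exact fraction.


Outcome values over d=0..6: [0, 1, 3, 0, 0, 0, 1]
Σy = 5, Σy² = 11, M = 7
μ = 5/7 = 5/7,  σ² = 11/7 − (5/7)² = 52/49
V_0 = 0, E_0 = 2
V_1 = 52/49·E_0 + (5/7)²·V_0 = 104/49;  E_1 = 10/7
V_2 = 52/49·E_1 + (5/7)²·V_1 = 6240/2401;  E_2 = 50/49
V_3 = 52/49·E_2 + (5/7)²·V_2 = 283400/117649;  E_3 = 250/343
V_4 = 52/49·E_3 + (5/7)²·V_3 = 11544000/5764801;  E_4 = 1250/2401
V_5 = 52/49·E_4 + (5/7)²·V_4 = 444665000/282475249;  E_5 = 6250/16807
V_6 = 52/49·E_5 + (5/7)²·V_5 = 16578900000/13841287201;  E_6 = 31250/117649

16578900000/13841287201


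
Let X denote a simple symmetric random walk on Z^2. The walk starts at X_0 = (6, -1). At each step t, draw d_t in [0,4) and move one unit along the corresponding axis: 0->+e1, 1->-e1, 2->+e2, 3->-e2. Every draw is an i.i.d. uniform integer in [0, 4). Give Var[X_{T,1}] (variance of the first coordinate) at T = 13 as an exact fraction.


Outcome values over d=0..3: [1, -1, 0, 0]
Σy = 0, Σy² = 2, M = 4
μ = 0/4 = 0,  σ² = 2/4 − (0)² = 1/2
Independent increments: Var[X_13] = 13·σ² = 13·(1/2) = 13/2

13/2


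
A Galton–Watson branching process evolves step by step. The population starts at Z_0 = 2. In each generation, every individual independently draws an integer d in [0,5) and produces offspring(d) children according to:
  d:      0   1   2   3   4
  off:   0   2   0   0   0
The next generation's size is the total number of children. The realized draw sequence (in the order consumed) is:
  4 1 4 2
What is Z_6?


gen 0: Z_0=2, draws=[4, 1], offspring=[0, 2], Z_1=2
gen 1: Z_1=2, draws=[4, 2], offspring=[0, 0], Z_2=0
gen 2: Z_2=0, draws=[], offspring=[], Z_3=0
gen 3: Z_3=0, draws=[], offspring=[], Z_4=0
gen 4: Z_4=0, draws=[], offspring=[], Z_5=0
gen 5: Z_5=0, draws=[], offspring=[], Z_6=0

0


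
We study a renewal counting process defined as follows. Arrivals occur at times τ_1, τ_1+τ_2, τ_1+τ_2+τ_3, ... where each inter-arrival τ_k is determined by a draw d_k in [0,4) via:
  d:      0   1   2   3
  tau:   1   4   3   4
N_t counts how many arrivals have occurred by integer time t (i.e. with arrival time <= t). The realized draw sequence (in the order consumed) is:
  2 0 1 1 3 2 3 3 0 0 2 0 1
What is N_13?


4

draw d_1=2: τ_1=3, arrival time A_1=3
draw d_2=0: τ_2=1, arrival time A_2=4
draw d_3=1: τ_3=4, arrival time A_3=8
draw d_4=1: τ_4=4, arrival time A_4=12
draw d_5=3: τ_5=4, arrival time A_5=16
draw d_6=2: τ_6=3, arrival time A_6=19
draw d_7=3: τ_7=4, arrival time A_7=23
draw d_8=3: τ_8=4, arrival time A_8=27
draw d_9=0: τ_9=1, arrival time A_9=28
draw d_10=0: τ_10=1, arrival time A_10=29
draw d_11=2: τ_11=3, arrival time A_11=32
draw d_12=0: τ_12=1, arrival time A_12=33
draw d_13=1: τ_13=4, arrival time A_13=37
N_t over t=0..13: 0:0 1:0 2:0 3:1 4:2 5:2 6:2 7:2 8:3 9:3 10:3 11:3 12:4 13:4


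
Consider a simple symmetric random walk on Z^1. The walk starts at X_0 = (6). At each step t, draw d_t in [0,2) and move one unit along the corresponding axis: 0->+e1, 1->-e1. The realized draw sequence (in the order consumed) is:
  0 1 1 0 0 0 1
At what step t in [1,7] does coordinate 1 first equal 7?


1

t=0: X=(6), d=0 → +e1, X_1=(7)
t=1: X=(7), d=1 → -e1, X_2=(6)
t=2: X=(6), d=1 → -e1, X_3=(5)
t=3: X=(5), d=0 → +e1, X_4=(6)
t=4: X=(6), d=0 → +e1, X_5=(7)
t=5: X=(7), d=0 → +e1, X_6=(8)
t=6: X=(8), d=1 → -e1, X_7=(7)


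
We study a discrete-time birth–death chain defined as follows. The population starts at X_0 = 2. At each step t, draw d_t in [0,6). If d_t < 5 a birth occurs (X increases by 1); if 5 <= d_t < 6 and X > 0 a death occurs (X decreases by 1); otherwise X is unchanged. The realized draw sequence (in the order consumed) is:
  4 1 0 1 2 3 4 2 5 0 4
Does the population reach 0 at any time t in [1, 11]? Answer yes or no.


t=0: X=2, d=4 → birth, X_1=3
t=1: X=3, d=1 → birth, X_2=4
t=2: X=4, d=0 → birth, X_3=5
t=3: X=5, d=1 → birth, X_4=6
t=4: X=6, d=2 → birth, X_5=7
t=5: X=7, d=3 → birth, X_6=8
t=6: X=8, d=4 → birth, X_7=9
t=7: X=9, d=2 → birth, X_8=10
t=8: X=10, d=5 → death, X_9=9
t=9: X=9, d=0 → birth, X_10=10
t=10: X=10, d=4 → birth, X_11=11

no


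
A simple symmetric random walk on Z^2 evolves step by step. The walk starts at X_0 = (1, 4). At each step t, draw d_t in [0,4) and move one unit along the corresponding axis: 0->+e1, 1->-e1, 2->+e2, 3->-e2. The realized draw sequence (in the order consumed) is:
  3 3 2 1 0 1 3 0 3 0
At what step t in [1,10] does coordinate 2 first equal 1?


t=0: X=(1, 4), d=3 → -e2, X_1=(1, 3)
t=1: X=(1, 3), d=3 → -e2, X_2=(1, 2)
t=2: X=(1, 2), d=2 → +e2, X_3=(1, 3)
t=3: X=(1, 3), d=1 → -e1, X_4=(0, 3)
t=4: X=(0, 3), d=0 → +e1, X_5=(1, 3)
t=5: X=(1, 3), d=1 → -e1, X_6=(0, 3)
t=6: X=(0, 3), d=3 → -e2, X_7=(0, 2)
t=7: X=(0, 2), d=0 → +e1, X_8=(1, 2)
t=8: X=(1, 2), d=3 → -e2, X_9=(1, 1)
t=9: X=(1, 1), d=0 → +e1, X_10=(2, 1)

9


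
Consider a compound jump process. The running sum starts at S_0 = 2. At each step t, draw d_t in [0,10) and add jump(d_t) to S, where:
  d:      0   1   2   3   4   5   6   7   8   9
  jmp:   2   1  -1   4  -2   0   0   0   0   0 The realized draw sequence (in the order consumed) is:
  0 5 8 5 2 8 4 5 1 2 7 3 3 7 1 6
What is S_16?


t=0: S=2, d=0, jump=2, S_1=4
t=1: S=4, d=5, jump=0, S_2=4
t=2: S=4, d=8, jump=0, S_3=4
t=3: S=4, d=5, jump=0, S_4=4
t=4: S=4, d=2, jump=-1, S_5=3
t=5: S=3, d=8, jump=0, S_6=3
t=6: S=3, d=4, jump=-2, S_7=1
t=7: S=1, d=5, jump=0, S_8=1
t=8: S=1, d=1, jump=1, S_9=2
t=9: S=2, d=2, jump=-1, S_10=1
t=10: S=1, d=7, jump=0, S_11=1
t=11: S=1, d=3, jump=4, S_12=5
t=12: S=5, d=3, jump=4, S_13=9
t=13: S=9, d=7, jump=0, S_14=9
t=14: S=9, d=1, jump=1, S_15=10
t=15: S=10, d=6, jump=0, S_16=10

10


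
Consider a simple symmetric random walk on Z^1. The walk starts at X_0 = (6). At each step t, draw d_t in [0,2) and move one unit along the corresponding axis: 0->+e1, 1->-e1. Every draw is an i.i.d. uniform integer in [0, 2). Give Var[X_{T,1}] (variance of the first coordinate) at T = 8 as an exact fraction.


8

Outcome values over d=0..1: [1, -1]
Σy = 0, Σy² = 2, M = 2
μ = 0/2 = 0,  σ² = 2/2 − (0)² = 1
Independent increments: Var[X_8] = 8·σ² = 8·(1) = 8


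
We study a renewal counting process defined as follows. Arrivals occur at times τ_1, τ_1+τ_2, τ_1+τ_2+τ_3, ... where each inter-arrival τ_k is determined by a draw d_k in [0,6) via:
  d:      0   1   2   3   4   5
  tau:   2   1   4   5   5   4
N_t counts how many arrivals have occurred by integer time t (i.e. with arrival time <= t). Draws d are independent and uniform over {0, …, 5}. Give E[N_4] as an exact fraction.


Inter-arrival values over d=0..5: [2, 1, 4, 5, 5, 4]
Each d has probability 1/6, so the pmf of τ is: f(1) = 1/6, f(2) = 1/6, f(4) = 1/3, f(5) = 1/3
Renewal equation for m(n) = E[N_n]: condition on τ_1 = k (if k <= n, one arrival plus a fresh copy on the remaining n−k steps): m(n) = F(n) + Σ_{k<=n} f(k)·m(n−k), where F(n) = P(τ <= n) and m(0) = 0
m(1) = F(1) = 1/6
m(2) = F(2) + f(1)·m(1) = 1/3 + 1/6·1/6 = 13/36
m(3) = F(3) + f(1)·m(2) + f(2)·m(1) = 1/3 + 1/6·13/36 + 1/6·1/6 = 91/216
m(4) = F(4) + f(1)·m(3) + f(2)·m(2) = 2/3 + 1/6·91/216 + 1/6·13/36 = 1033/1296
E[N_4] = m(4) = 1033/1296

1033/1296


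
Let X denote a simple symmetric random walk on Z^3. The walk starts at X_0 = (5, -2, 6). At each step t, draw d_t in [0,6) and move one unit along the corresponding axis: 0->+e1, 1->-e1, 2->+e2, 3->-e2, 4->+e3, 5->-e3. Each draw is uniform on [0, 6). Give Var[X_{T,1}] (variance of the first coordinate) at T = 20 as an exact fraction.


20/3

Outcome values over d=0..5: [1, -1, 0, 0, 0, 0]
Σy = 0, Σy² = 2, M = 6
μ = 0/6 = 0,  σ² = 2/6 − (0)² = 1/3
Independent increments: Var[X_20] = 20·σ² = 20·(1/3) = 20/3


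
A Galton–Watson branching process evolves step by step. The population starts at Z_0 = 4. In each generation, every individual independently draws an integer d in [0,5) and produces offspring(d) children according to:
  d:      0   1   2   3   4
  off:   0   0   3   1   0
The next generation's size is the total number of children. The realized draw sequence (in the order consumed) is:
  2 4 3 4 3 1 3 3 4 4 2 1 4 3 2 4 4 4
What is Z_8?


0

gen 0: Z_0=4, draws=[2, 4, 3, 4], offspring=[3, 0, 1, 0], Z_1=4
gen 1: Z_1=4, draws=[3, 1, 3, 3], offspring=[1, 0, 1, 1], Z_2=3
gen 2: Z_2=3, draws=[4, 4, 2], offspring=[0, 0, 3], Z_3=3
gen 3: Z_3=3, draws=[1, 4, 3], offspring=[0, 0, 1], Z_4=1
gen 4: Z_4=1, draws=[2], offspring=[3], Z_5=3
gen 5: Z_5=3, draws=[4, 4, 4], offspring=[0, 0, 0], Z_6=0
gen 6: Z_6=0, draws=[], offspring=[], Z_7=0
gen 7: Z_7=0, draws=[], offspring=[], Z_8=0


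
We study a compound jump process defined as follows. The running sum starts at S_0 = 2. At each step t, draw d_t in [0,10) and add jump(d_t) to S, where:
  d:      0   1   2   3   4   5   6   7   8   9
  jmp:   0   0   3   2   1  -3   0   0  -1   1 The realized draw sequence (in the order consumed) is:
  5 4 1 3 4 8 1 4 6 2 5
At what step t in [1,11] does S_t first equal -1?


1

t=0: S=2, d=5, jump=-3, S_1=-1
t=1: S=-1, d=4, jump=1, S_2=0
t=2: S=0, d=1, jump=0, S_3=0
t=3: S=0, d=3, jump=2, S_4=2
t=4: S=2, d=4, jump=1, S_5=3
t=5: S=3, d=8, jump=-1, S_6=2
t=6: S=2, d=1, jump=0, S_7=2
t=7: S=2, d=4, jump=1, S_8=3
t=8: S=3, d=6, jump=0, S_9=3
t=9: S=3, d=2, jump=3, S_10=6
t=10: S=6, d=5, jump=-3, S_11=3


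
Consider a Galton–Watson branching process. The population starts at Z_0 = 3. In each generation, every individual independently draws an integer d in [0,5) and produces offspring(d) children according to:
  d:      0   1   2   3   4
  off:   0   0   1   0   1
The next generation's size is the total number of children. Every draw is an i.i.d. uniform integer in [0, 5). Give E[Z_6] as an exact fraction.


Outcome values over d=0..4: [0, 0, 1, 0, 1]
Σy = 2, Σy² = 2, M = 5
μ = 2/5 = 2/5,  σ² = 2/5 − (2/5)² = 6/25
E[Z_0] = 3
E[Z_1] = 2/5·E[Z_0] = 6/5
E[Z_2] = 2/5·E[Z_1] = 12/25
E[Z_3] = 2/5·E[Z_2] = 24/125
E[Z_4] = 2/5·E[Z_3] = 48/625
E[Z_5] = 2/5·E[Z_4] = 96/3125
E[Z_6] = 2/5·E[Z_5] = 192/15625

192/15625


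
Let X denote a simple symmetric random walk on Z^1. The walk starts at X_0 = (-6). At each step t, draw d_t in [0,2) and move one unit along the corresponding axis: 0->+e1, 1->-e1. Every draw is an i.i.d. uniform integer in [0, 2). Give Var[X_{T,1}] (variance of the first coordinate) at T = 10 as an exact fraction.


10

Outcome values over d=0..1: [1, -1]
Σy = 0, Σy² = 2, M = 2
μ = 0/2 = 0,  σ² = 2/2 − (0)² = 1
Independent increments: Var[X_10] = 10·σ² = 10·(1) = 10


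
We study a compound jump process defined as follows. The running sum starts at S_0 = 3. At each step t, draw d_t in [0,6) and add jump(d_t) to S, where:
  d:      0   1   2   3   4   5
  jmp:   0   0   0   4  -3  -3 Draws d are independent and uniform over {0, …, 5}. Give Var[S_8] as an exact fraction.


400/9

Outcome values over d=0..5: [0, 0, 0, 4, -3, -3]
Σy = -2, Σy² = 34, M = 6
μ = -2/6 = -1/3,  σ² = 34/6 − (-1/3)² = 50/9
Independent increments: Var[S_8] = 8·σ² = 8·(50/9) = 400/9


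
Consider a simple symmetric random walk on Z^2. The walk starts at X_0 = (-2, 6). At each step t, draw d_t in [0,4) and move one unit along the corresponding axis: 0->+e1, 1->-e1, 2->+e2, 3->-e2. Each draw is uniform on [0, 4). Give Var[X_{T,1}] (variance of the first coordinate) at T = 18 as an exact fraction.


Outcome values over d=0..3: [1, -1, 0, 0]
Σy = 0, Σy² = 2, M = 4
μ = 0/4 = 0,  σ² = 2/4 − (0)² = 1/2
Independent increments: Var[X_18] = 18·σ² = 18·(1/2) = 9

9


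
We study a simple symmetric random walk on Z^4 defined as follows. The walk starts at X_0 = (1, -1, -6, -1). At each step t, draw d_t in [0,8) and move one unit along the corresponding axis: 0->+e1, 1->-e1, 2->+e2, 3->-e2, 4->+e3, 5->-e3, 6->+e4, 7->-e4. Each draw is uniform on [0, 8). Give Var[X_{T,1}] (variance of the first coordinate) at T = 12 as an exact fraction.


Outcome values over d=0..7: [1, -1, 0, 0, 0, 0, 0, 0]
Σy = 0, Σy² = 2, M = 8
μ = 0/8 = 0,  σ² = 2/8 − (0)² = 1/4
Independent increments: Var[X_12] = 12·σ² = 12·(1/4) = 3

3


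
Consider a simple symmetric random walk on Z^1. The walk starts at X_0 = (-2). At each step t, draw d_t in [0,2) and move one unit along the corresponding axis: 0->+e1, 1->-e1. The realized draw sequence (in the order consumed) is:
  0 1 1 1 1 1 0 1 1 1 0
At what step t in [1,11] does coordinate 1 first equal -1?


t=0: X=(-2), d=0 → +e1, X_1=(-1)
t=1: X=(-1), d=1 → -e1, X_2=(-2)
t=2: X=(-2), d=1 → -e1, X_3=(-3)
t=3: X=(-3), d=1 → -e1, X_4=(-4)
t=4: X=(-4), d=1 → -e1, X_5=(-5)
t=5: X=(-5), d=1 → -e1, X_6=(-6)
t=6: X=(-6), d=0 → +e1, X_7=(-5)
t=7: X=(-5), d=1 → -e1, X_8=(-6)
t=8: X=(-6), d=1 → -e1, X_9=(-7)
t=9: X=(-7), d=1 → -e1, X_10=(-8)
t=10: X=(-8), d=0 → +e1, X_11=(-7)

1


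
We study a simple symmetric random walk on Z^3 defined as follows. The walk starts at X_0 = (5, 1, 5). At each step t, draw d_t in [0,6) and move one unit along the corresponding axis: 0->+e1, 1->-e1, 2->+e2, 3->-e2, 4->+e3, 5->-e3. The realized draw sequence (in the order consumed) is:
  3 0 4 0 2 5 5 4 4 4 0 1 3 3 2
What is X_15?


t=0: X=(5, 1, 5), d=3 → -e2, X_1=(5, 0, 5)
t=1: X=(5, 0, 5), d=0 → +e1, X_2=(6, 0, 5)
t=2: X=(6, 0, 5), d=4 → +e3, X_3=(6, 0, 6)
t=3: X=(6, 0, 6), d=0 → +e1, X_4=(7, 0, 6)
t=4: X=(7, 0, 6), d=2 → +e2, X_5=(7, 1, 6)
t=5: X=(7, 1, 6), d=5 → -e3, X_6=(7, 1, 5)
t=6: X=(7, 1, 5), d=5 → -e3, X_7=(7, 1, 4)
t=7: X=(7, 1, 4), d=4 → +e3, X_8=(7, 1, 5)
t=8: X=(7, 1, 5), d=4 → +e3, X_9=(7, 1, 6)
t=9: X=(7, 1, 6), d=4 → +e3, X_10=(7, 1, 7)
t=10: X=(7, 1, 7), d=0 → +e1, X_11=(8, 1, 7)
t=11: X=(8, 1, 7), d=1 → -e1, X_12=(7, 1, 7)
t=12: X=(7, 1, 7), d=3 → -e2, X_13=(7, 0, 7)
t=13: X=(7, 0, 7), d=3 → -e2, X_14=(7, -1, 7)
t=14: X=(7, -1, 7), d=2 → +e2, X_15=(7, 0, 7)

(7, 0, 7)


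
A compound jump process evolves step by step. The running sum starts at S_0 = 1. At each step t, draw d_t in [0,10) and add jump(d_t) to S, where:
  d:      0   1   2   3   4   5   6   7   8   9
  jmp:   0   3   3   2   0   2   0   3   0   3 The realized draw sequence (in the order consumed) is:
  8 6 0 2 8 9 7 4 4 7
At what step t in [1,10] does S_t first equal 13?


10

t=0: S=1, d=8, jump=0, S_1=1
t=1: S=1, d=6, jump=0, S_2=1
t=2: S=1, d=0, jump=0, S_3=1
t=3: S=1, d=2, jump=3, S_4=4
t=4: S=4, d=8, jump=0, S_5=4
t=5: S=4, d=9, jump=3, S_6=7
t=6: S=7, d=7, jump=3, S_7=10
t=7: S=10, d=4, jump=0, S_8=10
t=8: S=10, d=4, jump=0, S_9=10
t=9: S=10, d=7, jump=3, S_10=13


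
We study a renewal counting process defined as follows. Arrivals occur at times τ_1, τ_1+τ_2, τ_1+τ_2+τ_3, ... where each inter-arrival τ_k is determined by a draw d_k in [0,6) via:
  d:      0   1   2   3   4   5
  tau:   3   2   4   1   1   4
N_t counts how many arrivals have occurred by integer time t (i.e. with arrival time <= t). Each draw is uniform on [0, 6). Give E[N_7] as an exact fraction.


5692/2187

Inter-arrival values over d=0..5: [3, 2, 4, 1, 1, 4]
Each d has probability 1/6, so the pmf of τ is: f(1) = 1/3, f(2) = 1/6, f(3) = 1/6, f(4) = 1/3
Renewal equation for m(n) = E[N_n]: condition on τ_1 = k (if k <= n, one arrival plus a fresh copy on the remaining n−k steps): m(n) = F(n) + Σ_{k<=n} f(k)·m(n−k), where F(n) = P(τ <= n) and m(0) = 0
m(1) = F(1) = 1/3
m(2) = F(2) + f(1)·m(1) = 1/2 + 1/3·1/3 = 11/18
m(3) = F(3) + f(1)·m(2) + f(2)·m(1) = 2/3 + 1/3·11/18 + 1/6·1/3 = 25/27
m(4) = F(4) + f(1)·m(3) + f(2)·m(2) + f(3)·m(1) = 1 + 1/3·25/27 + 1/6·11/18 + 1/6·1/3 = 475/324
m(5) = F(5) + f(1)·m(4) + f(2)·m(3) + f(3)·m(2) + f(4)·m(1) = 1 + 1/3·475/324 + 1/6·25/27 + 1/6·11/18 + 1/3·1/3 = 451/243
m(6) = F(6) + f(1)·m(5) + f(2)·m(4) + f(3)·m(3) + f(4)·m(2) = 1 + 1/3·451/243 + 1/6·475/324 + 1/6·25/27 + 1/3·11/18 = 12953/5832
m(7) = F(7) + f(1)·m(6) + f(2)·m(5) + f(3)·m(4) + f(4)·m(3) = 1 + 1/3·12953/5832 + 1/6·451/243 + 1/6·475/324 + 1/3·25/27 = 5692/2187
E[N_7] = m(7) = 5692/2187


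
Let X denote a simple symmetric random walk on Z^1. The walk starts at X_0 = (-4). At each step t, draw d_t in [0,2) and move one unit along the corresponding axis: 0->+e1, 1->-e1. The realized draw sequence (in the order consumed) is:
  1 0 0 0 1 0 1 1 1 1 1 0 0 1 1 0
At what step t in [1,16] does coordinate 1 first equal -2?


4

t=0: X=(-4), d=1 → -e1, X_1=(-5)
t=1: X=(-5), d=0 → +e1, X_2=(-4)
t=2: X=(-4), d=0 → +e1, X_3=(-3)
t=3: X=(-3), d=0 → +e1, X_4=(-2)
t=4: X=(-2), d=1 → -e1, X_5=(-3)
t=5: X=(-3), d=0 → +e1, X_6=(-2)
t=6: X=(-2), d=1 → -e1, X_7=(-3)
t=7: X=(-3), d=1 → -e1, X_8=(-4)
t=8: X=(-4), d=1 → -e1, X_9=(-5)
t=9: X=(-5), d=1 → -e1, X_10=(-6)
t=10: X=(-6), d=1 → -e1, X_11=(-7)
t=11: X=(-7), d=0 → +e1, X_12=(-6)
t=12: X=(-6), d=0 → +e1, X_13=(-5)
t=13: X=(-5), d=1 → -e1, X_14=(-6)
t=14: X=(-6), d=1 → -e1, X_15=(-7)
t=15: X=(-7), d=0 → +e1, X_16=(-6)


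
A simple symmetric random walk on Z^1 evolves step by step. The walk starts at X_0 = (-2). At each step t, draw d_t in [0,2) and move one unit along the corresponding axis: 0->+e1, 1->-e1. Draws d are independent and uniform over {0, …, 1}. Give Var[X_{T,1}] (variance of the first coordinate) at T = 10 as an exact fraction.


10

Outcome values over d=0..1: [1, -1]
Σy = 0, Σy² = 2, M = 2
μ = 0/2 = 0,  σ² = 2/2 − (0)² = 1
Independent increments: Var[X_10] = 10·σ² = 10·(1) = 10


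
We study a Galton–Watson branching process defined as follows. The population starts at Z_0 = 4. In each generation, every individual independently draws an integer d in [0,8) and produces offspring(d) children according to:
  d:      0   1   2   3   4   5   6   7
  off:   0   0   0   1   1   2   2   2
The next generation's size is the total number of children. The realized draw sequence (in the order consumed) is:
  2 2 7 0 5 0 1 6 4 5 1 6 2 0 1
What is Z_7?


gen 0: Z_0=4, draws=[2, 2, 7, 0], offspring=[0, 0, 2, 0], Z_1=2
gen 1: Z_1=2, draws=[5, 0], offspring=[2, 0], Z_2=2
gen 2: Z_2=2, draws=[1, 6], offspring=[0, 2], Z_3=2
gen 3: Z_3=2, draws=[4, 5], offspring=[1, 2], Z_4=3
gen 4: Z_4=3, draws=[1, 6, 2], offspring=[0, 2, 0], Z_5=2
gen 5: Z_5=2, draws=[0, 1], offspring=[0, 0], Z_6=0
gen 6: Z_6=0, draws=[], offspring=[], Z_7=0

0


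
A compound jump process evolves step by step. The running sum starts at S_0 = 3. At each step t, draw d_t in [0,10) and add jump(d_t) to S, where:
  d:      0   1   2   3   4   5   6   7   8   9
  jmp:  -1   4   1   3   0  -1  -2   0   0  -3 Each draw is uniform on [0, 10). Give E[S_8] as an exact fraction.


Outcome values over d=0..9: [-1, 4, 1, 3, 0, -1, -2, 0, 0, -3]
Σy = 1, Σy² = 41, M = 10
μ = 1/10 = 1/10,  σ² = 41/10 − (1/10)² = 409/100
E[S_8] = 3 + 8·(1/10) = 19/5

19/5


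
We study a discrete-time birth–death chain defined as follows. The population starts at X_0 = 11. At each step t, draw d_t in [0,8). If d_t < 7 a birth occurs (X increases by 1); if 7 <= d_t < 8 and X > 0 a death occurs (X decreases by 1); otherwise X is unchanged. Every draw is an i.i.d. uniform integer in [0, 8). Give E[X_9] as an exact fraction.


71/4

X can drop by at most 1 per step and X_0 = 11 > T = 9, so X_t >= 11 − t >= 2 > 0 for every t <= 9: the floor at 0 (the 'and X > 0' condition) never binds. Hence X_9 = X_0 + Σ_{t<9} Y_t with i.i.d. increments Y_t = y(d_t) ∈ {+1, −1, 0}.
Outcome values over d=0..7: [1, 1, 1, 1, 1, 1, 1, -1]
Σy = 6, Σy² = 8, M = 8
μ = 6/8 = 3/4,  σ² = 8/8 − (3/4)² = 7/16
E[X_9] = 11 + 9·(3/4) = 71/4


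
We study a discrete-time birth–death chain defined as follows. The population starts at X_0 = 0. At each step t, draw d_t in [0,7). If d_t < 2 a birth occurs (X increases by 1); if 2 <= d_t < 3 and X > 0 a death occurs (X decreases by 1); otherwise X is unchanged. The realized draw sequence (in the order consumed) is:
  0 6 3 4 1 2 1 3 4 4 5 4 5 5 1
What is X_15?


t=0: X=0, d=0 → birth, X_1=1
t=1: X=1, d=6 → hold, X_2=1
t=2: X=1, d=3 → hold, X_3=1
t=3: X=1, d=4 → hold, X_4=1
t=4: X=1, d=1 → birth, X_5=2
t=5: X=2, d=2 → death, X_6=1
t=6: X=1, d=1 → birth, X_7=2
t=7: X=2, d=3 → hold, X_8=2
t=8: X=2, d=4 → hold, X_9=2
t=9: X=2, d=4 → hold, X_10=2
t=10: X=2, d=5 → hold, X_11=2
t=11: X=2, d=4 → hold, X_12=2
t=12: X=2, d=5 → hold, X_13=2
t=13: X=2, d=5 → hold, X_14=2
t=14: X=2, d=1 → birth, X_15=3

3


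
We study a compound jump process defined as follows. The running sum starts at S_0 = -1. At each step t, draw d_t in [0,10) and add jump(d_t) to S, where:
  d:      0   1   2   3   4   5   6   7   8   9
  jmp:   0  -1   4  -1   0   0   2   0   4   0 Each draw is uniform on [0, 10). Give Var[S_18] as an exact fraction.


Outcome values over d=0..9: [0, -1, 4, -1, 0, 0, 2, 0, 4, 0]
Σy = 8, Σy² = 38, M = 10
μ = 8/10 = 4/5,  σ² = 38/10 − (4/5)² = 79/25
Independent increments: Var[S_18] = 18·σ² = 18·(79/25) = 1422/25

1422/25


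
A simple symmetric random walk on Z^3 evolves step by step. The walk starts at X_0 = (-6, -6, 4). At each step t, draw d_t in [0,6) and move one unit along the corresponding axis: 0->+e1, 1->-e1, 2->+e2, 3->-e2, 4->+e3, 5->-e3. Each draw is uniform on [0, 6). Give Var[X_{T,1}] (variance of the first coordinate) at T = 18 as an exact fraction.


Outcome values over d=0..5: [1, -1, 0, 0, 0, 0]
Σy = 0, Σy² = 2, M = 6
μ = 0/6 = 0,  σ² = 2/6 − (0)² = 1/3
Independent increments: Var[X_18] = 18·σ² = 18·(1/3) = 6

6


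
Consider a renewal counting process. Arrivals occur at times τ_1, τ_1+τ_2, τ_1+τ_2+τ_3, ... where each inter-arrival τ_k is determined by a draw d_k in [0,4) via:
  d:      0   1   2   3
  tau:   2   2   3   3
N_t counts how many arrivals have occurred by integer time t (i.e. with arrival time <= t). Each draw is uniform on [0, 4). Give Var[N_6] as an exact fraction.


7/64

Inter-arrival values over d=0..3: [2, 2, 3, 3]
Each d has probability 1/4, so the pmf of τ is: f(2) = 1/2, f(3) = 1/2
Let p_n(j) = P(N_n = j), with p_0 = [1]. Condition on τ_1: p_n(0) = P(τ > n), and for j >= 1, p_n(j) = Σ_{k<=n} f(k)·p_{n−k}(j−1)
p_1 = [1]  (j = 0)
p_2 = [1/2, 1/2]  (j = 0..1)
p_3 = [0, 1]  (j = 0..1)
p_4 = [0, 3/4, 1/4]  (j = 0..2)
p_5 = [0, 1/4, 3/4]  (j = 0..2)
p_6 = [0, 0, 7/8, 1/8]  (j = 0..3)
E[N_6] = Σ j·p_6(j) = 17/8;  E[N_6²] = Σ j²·p_6(j) = 37/8
Var[N_6] = 37/8 − (17/8)² = 7/64


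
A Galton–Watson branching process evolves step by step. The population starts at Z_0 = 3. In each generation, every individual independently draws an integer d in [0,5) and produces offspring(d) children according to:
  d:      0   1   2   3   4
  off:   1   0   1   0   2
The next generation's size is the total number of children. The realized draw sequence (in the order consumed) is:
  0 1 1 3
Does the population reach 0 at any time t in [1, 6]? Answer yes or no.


yes

gen 0: Z_0=3, draws=[0, 1, 1], offspring=[1, 0, 0], Z_1=1
gen 1: Z_1=1, draws=[3], offspring=[0], Z_2=0
gen 2: Z_2=0, draws=[], offspring=[], Z_3=0
gen 3: Z_3=0, draws=[], offspring=[], Z_4=0
gen 4: Z_4=0, draws=[], offspring=[], Z_5=0
gen 5: Z_5=0, draws=[], offspring=[], Z_6=0


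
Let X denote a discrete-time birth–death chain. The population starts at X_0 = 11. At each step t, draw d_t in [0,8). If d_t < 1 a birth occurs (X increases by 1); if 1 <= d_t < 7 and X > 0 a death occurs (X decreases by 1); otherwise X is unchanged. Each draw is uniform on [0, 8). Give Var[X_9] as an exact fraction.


X can drop by at most 1 per step and X_0 = 11 > T = 9, so X_t >= 11 − t >= 2 > 0 for every t <= 9: the floor at 0 (the 'and X > 0' condition) never binds. Hence X_9 = X_0 + Σ_{t<9} Y_t with i.i.d. increments Y_t = y(d_t) ∈ {+1, −1, 0}.
Outcome values over d=0..7: [1, -1, -1, -1, -1, -1, -1, 0]
Σy = -5, Σy² = 7, M = 8
μ = -5/8 = -5/8,  σ² = 7/8 − (-5/8)² = 31/64
Independent increments: Var[X_9] = 9·σ² = 9·(31/64) = 279/64

279/64


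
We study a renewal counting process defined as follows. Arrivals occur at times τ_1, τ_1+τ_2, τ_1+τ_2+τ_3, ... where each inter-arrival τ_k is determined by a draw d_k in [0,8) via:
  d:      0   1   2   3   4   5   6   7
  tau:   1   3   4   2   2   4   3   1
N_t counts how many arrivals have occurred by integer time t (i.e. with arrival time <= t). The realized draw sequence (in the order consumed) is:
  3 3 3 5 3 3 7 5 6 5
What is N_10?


4

draw d_1=3: τ_1=2, arrival time A_1=2
draw d_2=3: τ_2=2, arrival time A_2=4
draw d_3=3: τ_3=2, arrival time A_3=6
draw d_4=5: τ_4=4, arrival time A_4=10
draw d_5=3: τ_5=2, arrival time A_5=12
draw d_6=3: τ_6=2, arrival time A_6=14
draw d_7=7: τ_7=1, arrival time A_7=15
draw d_8=5: τ_8=4, arrival time A_8=19
draw d_9=6: τ_9=3, arrival time A_9=22
draw d_10=5: τ_10=4, arrival time A_10=26
N_t over t=0..10: 0:0 1:0 2:1 3:1 4:2 5:2 6:3 7:3 8:3 9:3 10:4


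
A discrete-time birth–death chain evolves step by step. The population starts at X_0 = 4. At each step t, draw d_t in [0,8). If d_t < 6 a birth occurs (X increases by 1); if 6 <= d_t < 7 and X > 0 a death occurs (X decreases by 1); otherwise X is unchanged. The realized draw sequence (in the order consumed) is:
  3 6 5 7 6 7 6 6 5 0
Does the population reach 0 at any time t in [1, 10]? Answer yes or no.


no

t=0: X=4, d=3 → birth, X_1=5
t=1: X=5, d=6 → death, X_2=4
t=2: X=4, d=5 → birth, X_3=5
t=3: X=5, d=7 → hold, X_4=5
t=4: X=5, d=6 → death, X_5=4
t=5: X=4, d=7 → hold, X_6=4
t=6: X=4, d=6 → death, X_7=3
t=7: X=3, d=6 → death, X_8=2
t=8: X=2, d=5 → birth, X_9=3
t=9: X=3, d=0 → birth, X_10=4


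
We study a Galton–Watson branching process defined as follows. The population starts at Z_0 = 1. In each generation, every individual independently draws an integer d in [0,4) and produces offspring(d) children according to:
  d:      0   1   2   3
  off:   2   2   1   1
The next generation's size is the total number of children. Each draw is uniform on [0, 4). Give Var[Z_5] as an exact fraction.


Outcome values over d=0..3: [2, 2, 1, 1]
Σy = 6, Σy² = 10, M = 4
μ = 6/4 = 3/2,  σ² = 10/4 − (3/2)² = 1/4
V_0 = 0, E_0 = 1
V_1 = 1/4·E_0 + (3/2)²·V_0 = 1/4;  E_1 = 3/2
V_2 = 1/4·E_1 + (3/2)²·V_1 = 15/16;  E_2 = 9/4
V_3 = 1/4·E_2 + (3/2)²·V_2 = 171/64;  E_3 = 27/8
V_4 = 1/4·E_3 + (3/2)²·V_3 = 1755/256;  E_4 = 81/16
V_5 = 1/4·E_4 + (3/2)²·V_4 = 17091/1024;  E_5 = 243/32

17091/1024


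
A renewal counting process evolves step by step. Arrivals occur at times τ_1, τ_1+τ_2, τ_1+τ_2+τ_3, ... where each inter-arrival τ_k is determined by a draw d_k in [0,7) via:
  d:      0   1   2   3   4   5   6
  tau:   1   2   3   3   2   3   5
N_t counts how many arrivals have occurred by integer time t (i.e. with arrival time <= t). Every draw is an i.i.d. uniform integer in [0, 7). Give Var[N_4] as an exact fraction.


2757866/5764801

Inter-arrival values over d=0..6: [1, 2, 3, 3, 2, 3, 5]
Each d has probability 1/7, so the pmf of τ is: f(1) = 1/7, f(2) = 2/7, f(3) = 3/7, f(5) = 1/7
Let p_n(j) = P(N_n = j), with p_0 = [1]. Condition on τ_1: p_n(0) = P(τ > n), and for j >= 1, p_n(j) = Σ_{k<=n} f(k)·p_{n−k}(j−1)
p_1 = [6/7, 1/7]  (j = 0..1)
p_2 = [4/7, 20/49, 1/49]  (j = 0..2)
p_3 = [1/7, 37/49, 34/343, 1/343]  (j = 0..3)
p_4 = [1/7, 27/49, 2/7, 48/2401, 1/2401]  (j = 0..4)
E[N_4] = Σ j·p_4(j) = 2843/2401;  E[N_4²] = Σ j²·p_4(j) = 645/343
Var[N_4] = 645/343 − (2843/2401)² = 2757866/5764801


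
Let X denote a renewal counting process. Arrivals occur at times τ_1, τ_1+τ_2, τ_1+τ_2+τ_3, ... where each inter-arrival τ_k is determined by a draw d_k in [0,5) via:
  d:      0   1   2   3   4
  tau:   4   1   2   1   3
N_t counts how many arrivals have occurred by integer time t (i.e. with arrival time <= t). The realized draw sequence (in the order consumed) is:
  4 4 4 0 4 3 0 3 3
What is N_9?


draw d_1=4: τ_1=3, arrival time A_1=3
draw d_2=4: τ_2=3, arrival time A_2=6
draw d_3=4: τ_3=3, arrival time A_3=9
draw d_4=0: τ_4=4, arrival time A_4=13
draw d_5=4: τ_5=3, arrival time A_5=16
draw d_6=3: τ_6=1, arrival time A_6=17
draw d_7=0: τ_7=4, arrival time A_7=21
draw d_8=3: τ_8=1, arrival time A_8=22
draw d_9=3: τ_9=1, arrival time A_9=23
N_t over t=0..9: 0:0 1:0 2:0 3:1 4:1 5:1 6:2 7:2 8:2 9:3

3


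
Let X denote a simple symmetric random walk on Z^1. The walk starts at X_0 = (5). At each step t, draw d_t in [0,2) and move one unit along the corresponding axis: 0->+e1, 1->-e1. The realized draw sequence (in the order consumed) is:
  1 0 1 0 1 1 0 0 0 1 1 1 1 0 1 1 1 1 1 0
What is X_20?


t=0: X=(5), d=1 → -e1, X_1=(4)
t=1: X=(4), d=0 → +e1, X_2=(5)
t=2: X=(5), d=1 → -e1, X_3=(4)
t=3: X=(4), d=0 → +e1, X_4=(5)
t=4: X=(5), d=1 → -e1, X_5=(4)
t=5: X=(4), d=1 → -e1, X_6=(3)
t=6: X=(3), d=0 → +e1, X_7=(4)
t=7: X=(4), d=0 → +e1, X_8=(5)
t=8: X=(5), d=0 → +e1, X_9=(6)
t=9: X=(6), d=1 → -e1, X_10=(5)
t=10: X=(5), d=1 → -e1, X_11=(4)
t=11: X=(4), d=1 → -e1, X_12=(3)
t=12: X=(3), d=1 → -e1, X_13=(2)
t=13: X=(2), d=0 → +e1, X_14=(3)
t=14: X=(3), d=1 → -e1, X_15=(2)
t=15: X=(2), d=1 → -e1, X_16=(1)
t=16: X=(1), d=1 → -e1, X_17=(0)
t=17: X=(0), d=1 → -e1, X_18=(-1)
t=18: X=(-1), d=1 → -e1, X_19=(-2)
t=19: X=(-2), d=0 → +e1, X_20=(-1)

(-1)


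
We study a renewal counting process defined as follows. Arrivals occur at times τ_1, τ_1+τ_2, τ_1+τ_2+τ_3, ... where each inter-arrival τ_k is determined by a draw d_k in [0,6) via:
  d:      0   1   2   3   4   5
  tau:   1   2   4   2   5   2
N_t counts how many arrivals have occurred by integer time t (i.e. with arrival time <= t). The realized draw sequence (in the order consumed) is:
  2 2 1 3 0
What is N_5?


1

draw d_1=2: τ_1=4, arrival time A_1=4
draw d_2=2: τ_2=4, arrival time A_2=8
draw d_3=1: τ_3=2, arrival time A_3=10
draw d_4=3: τ_4=2, arrival time A_4=12
draw d_5=0: τ_5=1, arrival time A_5=13
N_t over t=0..5: 0:0 1:0 2:0 3:0 4:1 5:1


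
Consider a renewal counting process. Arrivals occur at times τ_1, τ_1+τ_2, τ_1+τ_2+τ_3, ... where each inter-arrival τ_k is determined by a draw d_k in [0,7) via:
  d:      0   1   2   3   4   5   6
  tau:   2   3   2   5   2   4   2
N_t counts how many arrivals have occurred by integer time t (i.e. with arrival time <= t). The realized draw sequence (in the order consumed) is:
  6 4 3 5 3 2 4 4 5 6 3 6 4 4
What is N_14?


draw d_1=6: τ_1=2, arrival time A_1=2
draw d_2=4: τ_2=2, arrival time A_2=4
draw d_3=3: τ_3=5, arrival time A_3=9
draw d_4=5: τ_4=4, arrival time A_4=13
draw d_5=3: τ_5=5, arrival time A_5=18
draw d_6=2: τ_6=2, arrival time A_6=20
draw d_7=4: τ_7=2, arrival time A_7=22
draw d_8=4: τ_8=2, arrival time A_8=24
draw d_9=5: τ_9=4, arrival time A_9=28
draw d_10=6: τ_10=2, arrival time A_10=30
draw d_11=3: τ_11=5, arrival time A_11=35
draw d_12=6: τ_12=2, arrival time A_12=37
draw d_13=4: τ_13=2, arrival time A_13=39
draw d_14=4: τ_14=2, arrival time A_14=41
N_t over t=0..14: 0:0 1:0 2:1 3:1 4:2 5:2 6:2 7:2 8:2 9:3 10:3 11:3 12:3 13:4 14:4

4


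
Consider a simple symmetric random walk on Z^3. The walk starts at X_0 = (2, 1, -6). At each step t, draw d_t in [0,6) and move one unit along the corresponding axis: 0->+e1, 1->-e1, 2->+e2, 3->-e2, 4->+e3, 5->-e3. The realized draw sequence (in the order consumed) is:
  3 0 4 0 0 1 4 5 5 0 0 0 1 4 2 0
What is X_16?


t=0: X=(2, 1, -6), d=3 → -e2, X_1=(2, 0, -6)
t=1: X=(2, 0, -6), d=0 → +e1, X_2=(3, 0, -6)
t=2: X=(3, 0, -6), d=4 → +e3, X_3=(3, 0, -5)
t=3: X=(3, 0, -5), d=0 → +e1, X_4=(4, 0, -5)
t=4: X=(4, 0, -5), d=0 → +e1, X_5=(5, 0, -5)
t=5: X=(5, 0, -5), d=1 → -e1, X_6=(4, 0, -5)
t=6: X=(4, 0, -5), d=4 → +e3, X_7=(4, 0, -4)
t=7: X=(4, 0, -4), d=5 → -e3, X_8=(4, 0, -5)
t=8: X=(4, 0, -5), d=5 → -e3, X_9=(4, 0, -6)
t=9: X=(4, 0, -6), d=0 → +e1, X_10=(5, 0, -6)
t=10: X=(5, 0, -6), d=0 → +e1, X_11=(6, 0, -6)
t=11: X=(6, 0, -6), d=0 → +e1, X_12=(7, 0, -6)
t=12: X=(7, 0, -6), d=1 → -e1, X_13=(6, 0, -6)
t=13: X=(6, 0, -6), d=4 → +e3, X_14=(6, 0, -5)
t=14: X=(6, 0, -5), d=2 → +e2, X_15=(6, 1, -5)
t=15: X=(6, 1, -5), d=0 → +e1, X_16=(7, 1, -5)

(7, 1, -5)


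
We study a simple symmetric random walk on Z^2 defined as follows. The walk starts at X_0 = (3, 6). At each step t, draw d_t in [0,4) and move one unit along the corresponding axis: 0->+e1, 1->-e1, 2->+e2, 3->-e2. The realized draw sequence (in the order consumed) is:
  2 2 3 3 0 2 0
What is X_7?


(5, 7)

t=0: X=(3, 6), d=2 → +e2, X_1=(3, 7)
t=1: X=(3, 7), d=2 → +e2, X_2=(3, 8)
t=2: X=(3, 8), d=3 → -e2, X_3=(3, 7)
t=3: X=(3, 7), d=3 → -e2, X_4=(3, 6)
t=4: X=(3, 6), d=0 → +e1, X_5=(4, 6)
t=5: X=(4, 6), d=2 → +e2, X_6=(4, 7)
t=6: X=(4, 7), d=0 → +e1, X_7=(5, 7)


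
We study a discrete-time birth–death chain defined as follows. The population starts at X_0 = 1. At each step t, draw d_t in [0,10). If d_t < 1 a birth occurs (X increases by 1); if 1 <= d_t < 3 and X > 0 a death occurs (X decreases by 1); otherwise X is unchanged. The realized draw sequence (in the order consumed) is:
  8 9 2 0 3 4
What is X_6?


t=0: X=1, d=8 → hold, X_1=1
t=1: X=1, d=9 → hold, X_2=1
t=2: X=1, d=2 → death, X_3=0
t=3: X=0, d=0 → birth, X_4=1
t=4: X=1, d=3 → hold, X_5=1
t=5: X=1, d=4 → hold, X_6=1

1


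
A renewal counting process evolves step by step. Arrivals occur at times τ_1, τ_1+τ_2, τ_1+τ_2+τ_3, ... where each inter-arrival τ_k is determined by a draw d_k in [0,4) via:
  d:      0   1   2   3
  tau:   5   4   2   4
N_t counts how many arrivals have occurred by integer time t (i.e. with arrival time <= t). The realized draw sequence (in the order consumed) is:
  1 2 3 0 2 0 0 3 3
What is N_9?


draw d_1=1: τ_1=4, arrival time A_1=4
draw d_2=2: τ_2=2, arrival time A_2=6
draw d_3=3: τ_3=4, arrival time A_3=10
draw d_4=0: τ_4=5, arrival time A_4=15
draw d_5=2: τ_5=2, arrival time A_5=17
draw d_6=0: τ_6=5, arrival time A_6=22
draw d_7=0: τ_7=5, arrival time A_7=27
draw d_8=3: τ_8=4, arrival time A_8=31
draw d_9=3: τ_9=4, arrival time A_9=35
N_t over t=0..9: 0:0 1:0 2:0 3:0 4:1 5:1 6:2 7:2 8:2 9:2

2


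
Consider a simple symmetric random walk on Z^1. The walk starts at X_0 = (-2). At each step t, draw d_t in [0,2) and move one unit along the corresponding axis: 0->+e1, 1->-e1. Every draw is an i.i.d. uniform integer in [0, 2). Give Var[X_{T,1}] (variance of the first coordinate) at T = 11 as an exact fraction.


11

Outcome values over d=0..1: [1, -1]
Σy = 0, Σy² = 2, M = 2
μ = 0/2 = 0,  σ² = 2/2 − (0)² = 1
Independent increments: Var[X_11] = 11·σ² = 11·(1) = 11


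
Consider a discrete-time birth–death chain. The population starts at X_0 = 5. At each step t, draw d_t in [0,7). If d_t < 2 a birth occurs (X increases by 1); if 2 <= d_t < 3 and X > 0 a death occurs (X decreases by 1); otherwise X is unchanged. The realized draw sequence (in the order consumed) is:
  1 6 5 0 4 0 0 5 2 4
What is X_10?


t=0: X=5, d=1 → birth, X_1=6
t=1: X=6, d=6 → hold, X_2=6
t=2: X=6, d=5 → hold, X_3=6
t=3: X=6, d=0 → birth, X_4=7
t=4: X=7, d=4 → hold, X_5=7
t=5: X=7, d=0 → birth, X_6=8
t=6: X=8, d=0 → birth, X_7=9
t=7: X=9, d=5 → hold, X_8=9
t=8: X=9, d=2 → death, X_9=8
t=9: X=8, d=4 → hold, X_10=8

8
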